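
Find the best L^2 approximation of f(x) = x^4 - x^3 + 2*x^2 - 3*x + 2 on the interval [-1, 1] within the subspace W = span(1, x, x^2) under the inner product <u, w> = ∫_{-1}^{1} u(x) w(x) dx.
g(x) = 20*x^2/7 - 18*x/5 + 67/35

The best approximation g ∈ W is the orthogonal projection of f onto W. Writing g = a_0 + a_1 x + a_2 x^2, the coefficients solve the normal equations G · a = b where
  G_{ij} = <φ_i, φ_j> and b_i = <f, φ_i>, with φ_0 = 1, φ_1 = x, φ_2 = x^2.
G =
  [2, 0, 2/3]
  [0, 2/3, 0]
  [2/3, 0, 2/5],
b = (86/15, -12/5, 254/105).
Solving gives a_0 = 67/35, a_1 = -18/5, a_2 = 20/7, so
  g(x) = 20*x^2/7 - 18*x/5 + 67/35.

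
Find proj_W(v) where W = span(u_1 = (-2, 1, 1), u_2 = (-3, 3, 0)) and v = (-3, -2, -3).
proj_W(v) = (-1/3, 2/3, -1/3)

Set up U = [u_1 | ... | u_2] ∈ R^(3×2). The projector onto W = col(U) is P = U (U^T U)^(-1) U^T.
Compute U^T U =
  [6, 9]
  [9, 18],
and U^T v = (1, 3).
Solve U^T U · c = U^T v for the coefficients: c = (-1/3, 1/3). The projection is proj_W(v) = U c.
Check: (v - proj_W(v)) · u_1 = 0  (should be 0).
Check: (v - proj_W(v)) · u_2 = 0  (should be 0).
Result: proj_W(v) = (-1/3, 2/3, -1/3).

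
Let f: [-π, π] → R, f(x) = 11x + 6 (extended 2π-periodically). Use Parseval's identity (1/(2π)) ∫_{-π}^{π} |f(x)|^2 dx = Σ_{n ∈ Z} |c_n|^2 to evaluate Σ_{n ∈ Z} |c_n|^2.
Σ |c_n|^2 = 121π^2/3 + 36

Expand and integrate term by term over [-π, π]:
  ∫ (11x)^2 dx = 121·(2π^3/3); ∫ 2·11·(6)·x dx = 0 (odd integrand); ∫ 6^2 dx = 36·2π.
So (1/(2π)) ∫_{-π}^{π} (11x + 6)^2 dx = 121π^2/3 + 36 = 121π^2/3 + 36.
Parseval ⇒ Σ |c_n|^2 = 121π^2/3 + 36.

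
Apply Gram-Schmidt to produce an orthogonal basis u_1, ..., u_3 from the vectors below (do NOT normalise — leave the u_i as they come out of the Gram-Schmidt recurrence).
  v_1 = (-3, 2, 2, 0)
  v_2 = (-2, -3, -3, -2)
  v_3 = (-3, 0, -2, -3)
Orthogonal basis:
  u_1 = (-3, 2, 2, 0)
  u_2 = (-52/17, -39/17, -39/17, -2)
  u_3 = (12/29, 38/29, -20/29, -39/29)

Apply the Gram-Schmidt recurrence
  u_1 = v_1
  u_i = v_i − Σ_{j<i} ((v_i · u_j) / (u_j · u_j)) · u_j.

Step by step this gives:
  u_1 = (-3, 2, 2, 0)
  u_2 = (-52/17, -39/17, -39/17, -2)
  u_3 = (12/29, 38/29, -20/29, -39/29)

Orthogonality check:
  u_2 · u_1 = 0 (should be 0)
  u_3 · u_1 = 0 (should be 0)
  u_3 · u_2 = 0 (should be 0)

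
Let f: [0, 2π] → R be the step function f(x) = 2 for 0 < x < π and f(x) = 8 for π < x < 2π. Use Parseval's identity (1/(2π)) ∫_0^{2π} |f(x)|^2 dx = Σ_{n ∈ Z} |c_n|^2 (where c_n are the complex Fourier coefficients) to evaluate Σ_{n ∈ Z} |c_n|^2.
Σ |c_n|^2 = 34

Parseval equates the L^2 energy of f (normalised by 1/(2π)) with the ℓ^2 sum of its Fourier coefficients: (1/(2π)) ∫_0^{2π} |f|^2 = Σ |c_n|^2.
Compute the left side: (1/(2π)) [∫_0^π 2^2 dx + ∫_π^{2π} 8^2 dx] = (1/(2π)) · (4π + 64π) = (4 + 64)/2 = 34.
So Σ_{n ∈ Z} |c_n|^2 = 34.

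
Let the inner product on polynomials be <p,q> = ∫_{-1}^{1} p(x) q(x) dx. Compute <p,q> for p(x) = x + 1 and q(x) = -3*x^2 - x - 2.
<p,q> = -20/3

Expand the product: p(x)·q(x) = -3*x^3 - 4*x^2 - 3*x - 2.
∫_{-1}^{1} of each monomial x^k gives [2/(k+1) if k even, 0 if k odd]. Integrating term-by-term (or equivalently evaluating the antiderivative F(x) = -3*x^4/4 - 4*x^3/3 - 3*x^2/2 - 2*x at the endpoints):
  F(1) − F(−1) = -67/12 − (13/12) = -20/3.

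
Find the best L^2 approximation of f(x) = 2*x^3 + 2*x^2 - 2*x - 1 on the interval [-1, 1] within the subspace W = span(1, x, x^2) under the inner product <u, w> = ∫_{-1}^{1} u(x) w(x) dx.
g(x) = 2*x^2 - 4*x/5 - 1

The best approximation g ∈ W is the orthogonal projection of f onto W. Writing g = a_0 + a_1 x + a_2 x^2, the coefficients solve the normal equations G · a = b where
  G_{ij} = <φ_i, φ_j> and b_i = <f, φ_i>, with φ_0 = 1, φ_1 = x, φ_2 = x^2.
G =
  [2, 0, 2/3]
  [0, 2/3, 0]
  [2/3, 0, 2/5],
b = (-2/3, -8/15, 2/15).
Solving gives a_0 = -1, a_1 = -4/5, a_2 = 2, so
  g(x) = 2*x^2 - 4*x/5 - 1.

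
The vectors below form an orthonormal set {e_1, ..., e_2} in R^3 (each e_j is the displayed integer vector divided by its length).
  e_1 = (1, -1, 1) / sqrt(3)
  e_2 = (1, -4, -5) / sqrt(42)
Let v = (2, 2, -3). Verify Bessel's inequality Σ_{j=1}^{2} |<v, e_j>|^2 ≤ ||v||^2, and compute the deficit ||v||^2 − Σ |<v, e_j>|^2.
Σ |<v, e_j>|^2 = 69/14; ||v||^2 = 17; deficit = 169/14

Write each e_j = u_j / sqrt(<u_j, u_j>) where u_j is the displayed integer vector. Then <v, e_j> = <v, u_j> / sqrt(<u_j, u_j>), so |<v, e_j>|^2 = <v, u_j>^2 / <u_j, u_j>.
Coefficients: <v, e_1> = -3/sqrt(3), <v, e_2> = 9/sqrt(42).
Square and sum: Σ |<v, e_j>|^2 = 69/14.
Compute ||v||^2 = v·v = 17.
Deficit = 17 − 69/14 = 169/14 ≥ 0, confirming Bessel's inequality. (The deficit equals ||v − Σ <v,e_j> e_j||^2, the squared distance from v to span{e_j}.)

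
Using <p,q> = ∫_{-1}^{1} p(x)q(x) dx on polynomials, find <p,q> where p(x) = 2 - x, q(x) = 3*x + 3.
<p,q> = 10

Expand the product: p(x)·q(x) = -3*x^2 + 3*x + 6.
∫_{-1}^{1} of each monomial x^k gives [2/(k+1) if k even, 0 if k odd]. Integrating term-by-term (or equivalently evaluating the antiderivative F(x) = -x^3 + 3*x^2/2 + 6*x at the endpoints):
  F(1) − F(−1) = 13/2 − (-7/2) = 10.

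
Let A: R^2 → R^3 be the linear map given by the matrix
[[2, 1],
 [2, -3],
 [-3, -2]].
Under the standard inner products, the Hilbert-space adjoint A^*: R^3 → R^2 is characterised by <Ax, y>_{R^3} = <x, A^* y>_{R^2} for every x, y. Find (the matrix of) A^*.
A^* = A^T =
[[2, 2, -3],
 [1, -3, -2]]

For real matrices with standard dot products, the defining identity <Ax, y> = <x, A^* y> gives (Ax)^T y = x^T (A^*) y, i.e. x^T A^T y = x^T (A^*) y. Since this holds for all x, y, we must have A^* = A^T. Therefore
A^* =
[[2, 2, -3],
 [1, -3, -2]].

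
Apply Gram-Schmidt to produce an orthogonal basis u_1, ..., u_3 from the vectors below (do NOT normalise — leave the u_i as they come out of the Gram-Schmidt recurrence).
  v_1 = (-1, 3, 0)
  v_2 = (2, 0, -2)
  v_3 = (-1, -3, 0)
Orthogonal basis:
  u_1 = (-1, 3, 0)
  u_2 = (9/5, 3/5, -2)
  u_3 = (-18/19, -6/19, -18/19)

Apply the Gram-Schmidt recurrence
  u_1 = v_1
  u_i = v_i − Σ_{j<i} ((v_i · u_j) / (u_j · u_j)) · u_j.

Step by step this gives:
  u_1 = (-1, 3, 0)
  u_2 = (9/5, 3/5, -2)
  u_3 = (-18/19, -6/19, -18/19)

Orthogonality check:
  u_2 · u_1 = 0 (should be 0)
  u_3 · u_1 = 0 (should be 0)
  u_3 · u_2 = 0 (should be 0)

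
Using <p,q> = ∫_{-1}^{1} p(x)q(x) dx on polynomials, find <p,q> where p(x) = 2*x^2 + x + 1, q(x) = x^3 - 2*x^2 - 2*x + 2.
<p,q> = 14/5

Expand the product: p(x)·q(x) = 2*x^5 - 3*x^4 - 5*x^3 + 2.
∫_{-1}^{1} of each monomial x^k gives [2/(k+1) if k even, 0 if k odd]. Integrating term-by-term (or equivalently evaluating the antiderivative F(x) = x^6/3 - 3*x^5/5 - 5*x^4/4 + 2*x at the endpoints):
  F(1) − F(−1) = 29/60 − (-139/60) = 14/5.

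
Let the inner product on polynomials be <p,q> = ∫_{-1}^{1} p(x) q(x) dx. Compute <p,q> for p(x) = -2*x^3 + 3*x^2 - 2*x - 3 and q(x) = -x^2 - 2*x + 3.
<p,q> = -104/15

Expand the product: p(x)·q(x) = 2*x^5 + x^4 - 10*x^3 + 16*x^2 - 9.
∫_{-1}^{1} of each monomial x^k gives [2/(k+1) if k even, 0 if k odd]. Integrating term-by-term (or equivalently evaluating the antiderivative F(x) = x^6/3 + x^5/5 - 5*x^4/2 + 16*x^3/3 - 9*x at the endpoints):
  F(1) − F(−1) = -169/30 − (13/10) = -104/15.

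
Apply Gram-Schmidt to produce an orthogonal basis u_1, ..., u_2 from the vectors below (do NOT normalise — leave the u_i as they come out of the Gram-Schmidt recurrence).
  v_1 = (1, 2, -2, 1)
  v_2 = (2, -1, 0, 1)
Orthogonal basis:
  u_1 = (1, 2, -2, 1)
  u_2 = (19/10, -6/5, 1/5, 9/10)

Apply the Gram-Schmidt recurrence
  u_1 = v_1
  u_i = v_i − Σ_{j<i} ((v_i · u_j) / (u_j · u_j)) · u_j.

Step by step this gives:
  u_1 = (1, 2, -2, 1)
  u_2 = (19/10, -6/5, 1/5, 9/10)

Orthogonality check:
  u_2 · u_1 = 0 (should be 0)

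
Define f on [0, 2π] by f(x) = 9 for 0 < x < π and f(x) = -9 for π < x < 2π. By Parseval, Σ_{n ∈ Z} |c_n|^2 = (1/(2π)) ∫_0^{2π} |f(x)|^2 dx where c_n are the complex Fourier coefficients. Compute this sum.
Σ |c_n|^2 = 81

Parseval equates the L^2 energy of f (normalised by 1/(2π)) with the ℓ^2 sum of its Fourier coefficients: (1/(2π)) ∫_0^{2π} |f|^2 = Σ |c_n|^2.
Compute the left side: (1/(2π)) [∫_0^π 9^2 dx + ∫_π^{2π} (-9)^2 dx] = (1/(2π)) · (81π + 81π) = (81 + 81)/2 = 81.
So Σ_{n ∈ Z} |c_n|^2 = 81.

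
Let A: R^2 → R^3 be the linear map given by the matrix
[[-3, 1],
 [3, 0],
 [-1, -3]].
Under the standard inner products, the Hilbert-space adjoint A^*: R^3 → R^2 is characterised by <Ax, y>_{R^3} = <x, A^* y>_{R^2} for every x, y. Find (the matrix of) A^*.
A^* = A^T =
[[-3, 3, -1],
 [1, 0, -3]]

For real matrices with standard dot products, the defining identity <Ax, y> = <x, A^* y> gives (Ax)^T y = x^T (A^*) y, i.e. x^T A^T y = x^T (A^*) y. Since this holds for all x, y, we must have A^* = A^T. Therefore
A^* =
[[-3, 3, -1],
 [1, 0, -3]].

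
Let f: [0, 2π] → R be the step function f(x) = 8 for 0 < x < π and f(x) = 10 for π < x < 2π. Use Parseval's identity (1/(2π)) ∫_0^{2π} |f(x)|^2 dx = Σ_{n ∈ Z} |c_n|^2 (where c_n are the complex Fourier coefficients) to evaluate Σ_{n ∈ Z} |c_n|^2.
Σ |c_n|^2 = 82

Parseval equates the L^2 energy of f (normalised by 1/(2π)) with the ℓ^2 sum of its Fourier coefficients: (1/(2π)) ∫_0^{2π} |f|^2 = Σ |c_n|^2.
Compute the left side: (1/(2π)) [∫_0^π 8^2 dx + ∫_π^{2π} 10^2 dx] = (1/(2π)) · (64π + 100π) = (64 + 100)/2 = 82.
So Σ_{n ∈ Z} |c_n|^2 = 82.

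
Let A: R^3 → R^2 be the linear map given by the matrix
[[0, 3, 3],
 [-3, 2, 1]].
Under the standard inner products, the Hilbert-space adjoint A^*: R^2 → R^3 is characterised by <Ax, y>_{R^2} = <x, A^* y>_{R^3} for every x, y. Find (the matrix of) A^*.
A^* = A^T =
[[0, -3],
 [3, 2],
 [3, 1]]

For real matrices with standard dot products, the defining identity <Ax, y> = <x, A^* y> gives (Ax)^T y = x^T (A^*) y, i.e. x^T A^T y = x^T (A^*) y. Since this holds for all x, y, we must have A^* = A^T. Therefore
A^* =
[[0, -3],
 [3, 2],
 [3, 1]].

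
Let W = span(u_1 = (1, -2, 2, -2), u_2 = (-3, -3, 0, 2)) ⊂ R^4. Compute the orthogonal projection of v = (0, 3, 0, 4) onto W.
proj_W(v) = (-4/5, 233/95, -206/95, 188/95)

Set up U = [u_1 | ... | u_2] ∈ R^(4×2). The projector onto W = col(U) is P = U (U^T U)^(-1) U^T.
Compute U^T U =
  [13, -1]
  [-1, 22],
and U^T v = (-14, -1).
Solve U^T U · c = U^T v for the coefficients: c = (-103/95, -9/95). The projection is proj_W(v) = U c.
Check: (v - proj_W(v)) · u_1 = 0  (should be 0).
Check: (v - proj_W(v)) · u_2 = 0  (should be 0).
Result: proj_W(v) = (-4/5, 233/95, -206/95, 188/95).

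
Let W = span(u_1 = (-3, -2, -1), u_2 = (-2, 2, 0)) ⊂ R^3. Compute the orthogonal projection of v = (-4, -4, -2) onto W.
proj_W(v) = (-110/27, -110/27, -44/27)

Set up U = [u_1 | ... | u_2] ∈ R^(3×2). The projector onto W = col(U) is P = U (U^T U)^(-1) U^T.
Compute U^T U =
  [14, 2]
  [2, 8],
and U^T v = (22, 0).
Solve U^T U · c = U^T v for the coefficients: c = (44/27, -11/27). The projection is proj_W(v) = U c.
Check: (v - proj_W(v)) · u_1 = 0  (should be 0).
Check: (v - proj_W(v)) · u_2 = 0  (should be 0).
Result: proj_W(v) = (-110/27, -110/27, -44/27).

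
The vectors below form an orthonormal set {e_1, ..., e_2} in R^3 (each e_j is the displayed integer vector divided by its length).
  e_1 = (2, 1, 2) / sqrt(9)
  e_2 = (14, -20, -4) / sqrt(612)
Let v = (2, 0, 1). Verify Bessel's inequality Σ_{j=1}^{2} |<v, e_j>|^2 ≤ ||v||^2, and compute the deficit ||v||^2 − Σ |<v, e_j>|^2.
Σ |<v, e_j>|^2 = 84/17; ||v||^2 = 5; deficit = 1/17

Write each e_j = u_j / sqrt(<u_j, u_j>) where u_j is the displayed integer vector. Then <v, e_j> = <v, u_j> / sqrt(<u_j, u_j>), so |<v, e_j>|^2 = <v, u_j>^2 / <u_j, u_j>.
Coefficients: <v, e_1> = 6/sqrt(9), <v, e_2> = 24/sqrt(612).
Square and sum: Σ |<v, e_j>|^2 = 84/17.
Compute ||v||^2 = v·v = 5.
Deficit = 5 − 84/17 = 1/17 ≥ 0, confirming Bessel's inequality. (The deficit equals ||v − Σ <v,e_j> e_j||^2, the squared distance from v to span{e_j}.)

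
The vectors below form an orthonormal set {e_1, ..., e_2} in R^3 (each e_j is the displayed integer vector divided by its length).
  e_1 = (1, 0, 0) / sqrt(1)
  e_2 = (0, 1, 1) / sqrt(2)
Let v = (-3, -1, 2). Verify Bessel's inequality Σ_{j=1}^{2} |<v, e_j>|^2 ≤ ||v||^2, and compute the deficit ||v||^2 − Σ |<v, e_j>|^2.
Σ |<v, e_j>|^2 = 19/2; ||v||^2 = 14; deficit = 9/2

Write each e_j = u_j / sqrt(<u_j, u_j>) where u_j is the displayed integer vector. Then <v, e_j> = <v, u_j> / sqrt(<u_j, u_j>), so |<v, e_j>|^2 = <v, u_j>^2 / <u_j, u_j>.
Coefficients: <v, e_1> = -3/sqrt(1), <v, e_2> = 1/sqrt(2).
Square and sum: Σ |<v, e_j>|^2 = 19/2.
Compute ||v||^2 = v·v = 14.
Deficit = 14 − 19/2 = 9/2 ≥ 0, confirming Bessel's inequality. (The deficit equals ||v − Σ <v,e_j> e_j||^2, the squared distance from v to span{e_j}.)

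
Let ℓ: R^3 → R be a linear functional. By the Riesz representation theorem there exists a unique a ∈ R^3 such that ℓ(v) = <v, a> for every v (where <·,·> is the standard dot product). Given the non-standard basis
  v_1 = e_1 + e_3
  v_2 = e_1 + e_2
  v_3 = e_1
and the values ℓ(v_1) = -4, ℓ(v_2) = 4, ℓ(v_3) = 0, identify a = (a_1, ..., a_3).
a = (0, 4, -4)

Write a = (a_1, ..., a_3) in the standard basis. For each basis vector v_i, ℓ(v_i) = <v_i, a> is a linear equation in the a_j's. Collect the n equations into a matrix system V a = ℓ, where row i of V is v_i (expressed in the standard basis). Since V is invertible (lower-triangular with 1s on the diagonal, up to permutation), solve by back-substitution:
  V =
[[1, 0, 1],
 [1, 1, 0],
 [1, 0, 0]]
  V a = (-4, 4, 0)
Solving gives a = (0, 4, -4).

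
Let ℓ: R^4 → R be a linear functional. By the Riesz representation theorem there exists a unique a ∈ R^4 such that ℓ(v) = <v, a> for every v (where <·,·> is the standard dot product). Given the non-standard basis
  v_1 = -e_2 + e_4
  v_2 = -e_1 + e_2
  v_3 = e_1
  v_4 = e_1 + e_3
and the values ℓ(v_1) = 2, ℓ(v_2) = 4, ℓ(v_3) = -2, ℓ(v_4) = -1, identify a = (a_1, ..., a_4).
a = (-2, 2, 1, 4)

Write a = (a_1, ..., a_4) in the standard basis. For each basis vector v_i, ℓ(v_i) = <v_i, a> is a linear equation in the a_j's. Collect the n equations into a matrix system V a = ℓ, where row i of V is v_i (expressed in the standard basis). Since V is invertible (lower-triangular with 1s on the diagonal, up to permutation), solve by back-substitution:
  V =
[[0, -1, 0, 1],
 [-1, 1, 0, 0],
 [1, 0, 0, 0],
 [1, 0, 1, 0]]
  V a = (2, 4, -2, -1)
Solving gives a = (-2, 2, 1, 4).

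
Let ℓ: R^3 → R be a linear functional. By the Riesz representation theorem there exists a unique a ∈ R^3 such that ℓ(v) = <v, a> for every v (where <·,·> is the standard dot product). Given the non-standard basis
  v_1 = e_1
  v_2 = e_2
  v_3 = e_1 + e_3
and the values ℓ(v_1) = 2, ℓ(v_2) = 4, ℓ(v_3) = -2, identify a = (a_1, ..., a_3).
a = (2, 4, -4)

Write a = (a_1, ..., a_3) in the standard basis. For each basis vector v_i, ℓ(v_i) = <v_i, a> is a linear equation in the a_j's. Collect the n equations into a matrix system V a = ℓ, where row i of V is v_i (expressed in the standard basis). Since V is invertible (lower-triangular with 1s on the diagonal, up to permutation), solve by back-substitution:
  V =
[[1, 0, 0],
 [0, 1, 0],
 [1, 0, 1]]
  V a = (2, 4, -2)
Solving gives a = (2, 4, -4).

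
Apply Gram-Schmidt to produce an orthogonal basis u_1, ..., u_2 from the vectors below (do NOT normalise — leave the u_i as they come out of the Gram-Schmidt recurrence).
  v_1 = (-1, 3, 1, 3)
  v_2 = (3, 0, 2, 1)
Orthogonal basis:
  u_1 = (-1, 3, 1, 3)
  u_2 = (31/10, -3/10, 19/10, 7/10)

Apply the Gram-Schmidt recurrence
  u_1 = v_1
  u_i = v_i − Σ_{j<i} ((v_i · u_j) / (u_j · u_j)) · u_j.

Step by step this gives:
  u_1 = (-1, 3, 1, 3)
  u_2 = (31/10, -3/10, 19/10, 7/10)

Orthogonality check:
  u_2 · u_1 = 0 (should be 0)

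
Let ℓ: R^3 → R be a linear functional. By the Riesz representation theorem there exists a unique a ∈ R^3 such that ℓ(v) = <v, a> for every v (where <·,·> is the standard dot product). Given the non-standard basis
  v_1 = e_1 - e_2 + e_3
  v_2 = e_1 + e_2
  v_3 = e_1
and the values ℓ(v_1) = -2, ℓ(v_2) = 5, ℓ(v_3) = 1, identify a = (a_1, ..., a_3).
a = (1, 4, 1)

Write a = (a_1, ..., a_3) in the standard basis. For each basis vector v_i, ℓ(v_i) = <v_i, a> is a linear equation in the a_j's. Collect the n equations into a matrix system V a = ℓ, where row i of V is v_i (expressed in the standard basis). Since V is invertible (lower-triangular with 1s on the diagonal, up to permutation), solve by back-substitution:
  V =
[[1, -1, 1],
 [1, 1, 0],
 [1, 0, 0]]
  V a = (-2, 5, 1)
Solving gives a = (1, 4, 1).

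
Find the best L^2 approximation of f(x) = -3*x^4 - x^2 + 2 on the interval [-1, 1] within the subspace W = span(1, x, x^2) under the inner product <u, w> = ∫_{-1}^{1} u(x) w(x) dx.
g(x) = 79/35 - 25*x^2/7

The best approximation g ∈ W is the orthogonal projection of f onto W. Writing g = a_0 + a_1 x + a_2 x^2, the coefficients solve the normal equations G · a = b where
  G_{ij} = <φ_i, φ_j> and b_i = <f, φ_i>, with φ_0 = 1, φ_1 = x, φ_2 = x^2.
G =
  [2, 0, 2/3]
  [0, 2/3, 0]
  [2/3, 0, 2/5],
b = (32/15, 0, 8/105).
Solving gives a_0 = 79/35, a_1 = 0, a_2 = -25/7, so
  g(x) = 79/35 - 25*x^2/7.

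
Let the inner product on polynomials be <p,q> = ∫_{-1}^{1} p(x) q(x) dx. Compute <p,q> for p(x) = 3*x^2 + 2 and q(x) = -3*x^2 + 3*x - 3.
<p,q> = -128/5

Expand the product: p(x)·q(x) = -9*x^4 + 9*x^3 - 15*x^2 + 6*x - 6.
∫_{-1}^{1} of each monomial x^k gives [2/(k+1) if k even, 0 if k odd]. Integrating term-by-term (or equivalently evaluating the antiderivative F(x) = -9*x^5/5 + 9*x^4/4 - 5*x^3 + 3*x^2 - 6*x at the endpoints):
  F(1) − F(−1) = -151/20 − (361/20) = -128/5.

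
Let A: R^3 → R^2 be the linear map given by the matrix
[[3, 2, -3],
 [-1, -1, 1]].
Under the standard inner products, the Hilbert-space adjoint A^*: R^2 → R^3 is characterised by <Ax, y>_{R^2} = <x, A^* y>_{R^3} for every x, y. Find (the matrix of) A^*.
A^* = A^T =
[[3, -1],
 [2, -1],
 [-3, 1]]

For real matrices with standard dot products, the defining identity <Ax, y> = <x, A^* y> gives (Ax)^T y = x^T (A^*) y, i.e. x^T A^T y = x^T (A^*) y. Since this holds for all x, y, we must have A^* = A^T. Therefore
A^* =
[[3, -1],
 [2, -1],
 [-3, 1]].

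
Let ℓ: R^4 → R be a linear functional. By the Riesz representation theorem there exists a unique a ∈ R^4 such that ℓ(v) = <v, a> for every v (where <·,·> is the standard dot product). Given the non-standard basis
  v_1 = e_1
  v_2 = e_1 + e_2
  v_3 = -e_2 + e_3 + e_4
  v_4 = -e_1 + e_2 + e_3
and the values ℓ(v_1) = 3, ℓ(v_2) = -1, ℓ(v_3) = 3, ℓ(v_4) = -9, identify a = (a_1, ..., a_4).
a = (3, -4, -2, 1)

Write a = (a_1, ..., a_4) in the standard basis. For each basis vector v_i, ℓ(v_i) = <v_i, a> is a linear equation in the a_j's. Collect the n equations into a matrix system V a = ℓ, where row i of V is v_i (expressed in the standard basis). Since V is invertible (lower-triangular with 1s on the diagonal, up to permutation), solve by back-substitution:
  V =
[[1, 0, 0, 0],
 [1, 1, 0, 0],
 [0, -1, 1, 1],
 [-1, 1, 1, 0]]
  V a = (3, -1, 3, -9)
Solving gives a = (3, -4, -2, 1).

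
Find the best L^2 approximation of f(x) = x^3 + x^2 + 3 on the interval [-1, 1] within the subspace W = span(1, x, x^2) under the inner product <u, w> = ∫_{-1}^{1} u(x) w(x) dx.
g(x) = x^2 + 3*x/5 + 3

The best approximation g ∈ W is the orthogonal projection of f onto W. Writing g = a_0 + a_1 x + a_2 x^2, the coefficients solve the normal equations G · a = b where
  G_{ij} = <φ_i, φ_j> and b_i = <f, φ_i>, with φ_0 = 1, φ_1 = x, φ_2 = x^2.
G =
  [2, 0, 2/3]
  [0, 2/3, 0]
  [2/3, 0, 2/5],
b = (20/3, 2/5, 12/5).
Solving gives a_0 = 3, a_1 = 3/5, a_2 = 1, so
  g(x) = x^2 + 3*x/5 + 3.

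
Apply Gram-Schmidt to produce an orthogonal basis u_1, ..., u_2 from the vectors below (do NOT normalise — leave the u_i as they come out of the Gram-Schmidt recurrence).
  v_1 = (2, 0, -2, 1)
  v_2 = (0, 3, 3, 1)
Orthogonal basis:
  u_1 = (2, 0, -2, 1)
  u_2 = (10/9, 3, 17/9, 14/9)

Apply the Gram-Schmidt recurrence
  u_1 = v_1
  u_i = v_i − Σ_{j<i} ((v_i · u_j) / (u_j · u_j)) · u_j.

Step by step this gives:
  u_1 = (2, 0, -2, 1)
  u_2 = (10/9, 3, 17/9, 14/9)

Orthogonality check:
  u_2 · u_1 = 0 (should be 0)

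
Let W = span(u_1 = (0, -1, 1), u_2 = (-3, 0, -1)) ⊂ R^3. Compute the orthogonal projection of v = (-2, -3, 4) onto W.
proj_W(v) = (-33/19, -72/19, 61/19)

Set up U = [u_1 | ... | u_2] ∈ R^(3×2). The projector onto W = col(U) is P = U (U^T U)^(-1) U^T.
Compute U^T U =
  [2, -1]
  [-1, 10],
and U^T v = (7, 2).
Solve U^T U · c = U^T v for the coefficients: c = (72/19, 11/19). The projection is proj_W(v) = U c.
Check: (v - proj_W(v)) · u_1 = 0  (should be 0).
Check: (v - proj_W(v)) · u_2 = 0  (should be 0).
Result: proj_W(v) = (-33/19, -72/19, 61/19).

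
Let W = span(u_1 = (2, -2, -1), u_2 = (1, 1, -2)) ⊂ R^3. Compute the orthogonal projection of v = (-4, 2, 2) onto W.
proj_W(v) = (-17/5, 59/25, 62/25)

Set up U = [u_1 | ... | u_2] ∈ R^(3×2). The projector onto W = col(U) is P = U (U^T U)^(-1) U^T.
Compute U^T U =
  [9, 2]
  [2, 6],
and U^T v = (-14, -6).
Solve U^T U · c = U^T v for the coefficients: c = (-36/25, -13/25). The projection is proj_W(v) = U c.
Check: (v - proj_W(v)) · u_1 = 0  (should be 0).
Check: (v - proj_W(v)) · u_2 = 0  (should be 0).
Result: proj_W(v) = (-17/5, 59/25, 62/25).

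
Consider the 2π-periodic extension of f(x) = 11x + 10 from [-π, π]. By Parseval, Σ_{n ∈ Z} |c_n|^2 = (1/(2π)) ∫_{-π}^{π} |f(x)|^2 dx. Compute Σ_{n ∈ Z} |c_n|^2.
Σ |c_n|^2 = 121π^2/3 + 100

Expand and integrate term by term over [-π, π]:
  ∫ (11x)^2 dx = 121·(2π^3/3); ∫ 2·11·(10)·x dx = 0 (odd integrand); ∫ 10^2 dx = 100·2π.
So (1/(2π)) ∫_{-π}^{π} (11x + 10)^2 dx = 121π^2/3 + 100 = 121π^2/3 + 100.
Parseval ⇒ Σ |c_n|^2 = 121π^2/3 + 100.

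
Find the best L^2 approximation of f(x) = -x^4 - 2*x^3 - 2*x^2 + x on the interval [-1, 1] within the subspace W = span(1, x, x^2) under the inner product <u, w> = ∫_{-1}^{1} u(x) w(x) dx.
g(x) = -20*x^2/7 - x/5 + 3/35

The best approximation g ∈ W is the orthogonal projection of f onto W. Writing g = a_0 + a_1 x + a_2 x^2, the coefficients solve the normal equations G · a = b where
  G_{ij} = <φ_i, φ_j> and b_i = <f, φ_i>, with φ_0 = 1, φ_1 = x, φ_2 = x^2.
G =
  [2, 0, 2/3]
  [0, 2/3, 0]
  [2/3, 0, 2/5],
b = (-26/15, -2/15, -38/35).
Solving gives a_0 = 3/35, a_1 = -1/5, a_2 = -20/7, so
  g(x) = -20*x^2/7 - x/5 + 3/35.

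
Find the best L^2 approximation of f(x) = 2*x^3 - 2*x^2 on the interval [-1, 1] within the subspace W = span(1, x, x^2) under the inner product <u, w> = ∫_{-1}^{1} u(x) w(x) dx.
g(x) = -2*x^2 + 6*x/5

The best approximation g ∈ W is the orthogonal projection of f onto W. Writing g = a_0 + a_1 x + a_2 x^2, the coefficients solve the normal equations G · a = b where
  G_{ij} = <φ_i, φ_j> and b_i = <f, φ_i>, with φ_0 = 1, φ_1 = x, φ_2 = x^2.
G =
  [2, 0, 2/3]
  [0, 2/3, 0]
  [2/3, 0, 2/5],
b = (-4/3, 4/5, -4/5).
Solving gives a_0 = 0, a_1 = 6/5, a_2 = -2, so
  g(x) = -2*x^2 + 6*x/5.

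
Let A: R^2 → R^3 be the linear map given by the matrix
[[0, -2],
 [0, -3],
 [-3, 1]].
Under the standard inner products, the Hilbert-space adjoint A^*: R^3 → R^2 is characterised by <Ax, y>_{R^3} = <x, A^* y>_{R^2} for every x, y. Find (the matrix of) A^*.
A^* = A^T =
[[0, 0, -3],
 [-2, -3, 1]]

For real matrices with standard dot products, the defining identity <Ax, y> = <x, A^* y> gives (Ax)^T y = x^T (A^*) y, i.e. x^T A^T y = x^T (A^*) y. Since this holds for all x, y, we must have A^* = A^T. Therefore
A^* =
[[0, 0, -3],
 [-2, -3, 1]].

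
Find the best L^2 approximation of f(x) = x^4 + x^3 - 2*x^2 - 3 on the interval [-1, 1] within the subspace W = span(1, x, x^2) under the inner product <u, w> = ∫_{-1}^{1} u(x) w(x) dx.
g(x) = -8*x^2/7 + 3*x/5 - 108/35

The best approximation g ∈ W is the orthogonal projection of f onto W. Writing g = a_0 + a_1 x + a_2 x^2, the coefficients solve the normal equations G · a = b where
  G_{ij} = <φ_i, φ_j> and b_i = <f, φ_i>, with φ_0 = 1, φ_1 = x, φ_2 = x^2.
G =
  [2, 0, 2/3]
  [0, 2/3, 0]
  [2/3, 0, 2/5],
b = (-104/15, 2/5, -88/35).
Solving gives a_0 = -108/35, a_1 = 3/5, a_2 = -8/7, so
  g(x) = -8*x^2/7 + 3*x/5 - 108/35.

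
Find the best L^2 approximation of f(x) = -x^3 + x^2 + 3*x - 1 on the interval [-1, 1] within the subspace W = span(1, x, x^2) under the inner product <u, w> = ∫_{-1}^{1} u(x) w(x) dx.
g(x) = x^2 + 12*x/5 - 1

The best approximation g ∈ W is the orthogonal projection of f onto W. Writing g = a_0 + a_1 x + a_2 x^2, the coefficients solve the normal equations G · a = b where
  G_{ij} = <φ_i, φ_j> and b_i = <f, φ_i>, with φ_0 = 1, φ_1 = x, φ_2 = x^2.
G =
  [2, 0, 2/3]
  [0, 2/3, 0]
  [2/3, 0, 2/5],
b = (-4/3, 8/5, -4/15).
Solving gives a_0 = -1, a_1 = 12/5, a_2 = 1, so
  g(x) = x^2 + 12*x/5 - 1.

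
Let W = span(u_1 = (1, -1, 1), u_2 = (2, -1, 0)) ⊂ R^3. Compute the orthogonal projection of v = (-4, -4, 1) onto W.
proj_W(v) = (-13/6, -1/3, 17/6)

Set up U = [u_1 | ... | u_2] ∈ R^(3×2). The projector onto W = col(U) is P = U (U^T U)^(-1) U^T.
Compute U^T U =
  [3, 3]
  [3, 5],
and U^T v = (1, -4).
Solve U^T U · c = U^T v for the coefficients: c = (17/6, -5/2). The projection is proj_W(v) = U c.
Check: (v - proj_W(v)) · u_1 = 0  (should be 0).
Check: (v - proj_W(v)) · u_2 = 0  (should be 0).
Result: proj_W(v) = (-13/6, -1/3, 17/6).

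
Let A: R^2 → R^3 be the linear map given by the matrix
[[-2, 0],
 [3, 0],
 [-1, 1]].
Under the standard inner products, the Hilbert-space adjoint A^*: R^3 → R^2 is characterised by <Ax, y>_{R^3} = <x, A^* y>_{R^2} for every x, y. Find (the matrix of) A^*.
A^* = A^T =
[[-2, 3, -1],
 [0, 0, 1]]

For real matrices with standard dot products, the defining identity <Ax, y> = <x, A^* y> gives (Ax)^T y = x^T (A^*) y, i.e. x^T A^T y = x^T (A^*) y. Since this holds for all x, y, we must have A^* = A^T. Therefore
A^* =
[[-2, 3, -1],
 [0, 0, 1]].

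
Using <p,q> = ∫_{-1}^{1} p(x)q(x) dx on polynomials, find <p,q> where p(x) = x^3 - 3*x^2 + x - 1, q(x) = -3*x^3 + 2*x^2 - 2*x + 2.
<p,q> = -1672/105

Expand the product: p(x)·q(x) = -3*x^6 + 11*x^5 - 11*x^4 + 13*x^3 - 10*x^2 + 4*x - 2.
∫_{-1}^{1} of each monomial x^k gives [2/(k+1) if k even, 0 if k odd]. Integrating term-by-term (or equivalently evaluating the antiderivative F(x) = -3*x^7/7 + 11*x^6/6 - 11*x^5/5 + 13*x^4/4 - 10*x^3/3 + 2*x^2 - 2*x at the endpoints):
  F(1) − F(−1) = -123/140 − (6319/420) = -1672/105.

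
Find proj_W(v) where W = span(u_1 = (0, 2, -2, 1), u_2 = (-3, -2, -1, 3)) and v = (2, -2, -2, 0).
proj_W(v) = (0, 0, 0, 0)

Set up U = [u_1 | ... | u_2] ∈ R^(4×2). The projector onto W = col(U) is P = U (U^T U)^(-1) U^T.
Compute U^T U =
  [9, 1]
  [1, 23],
and U^T v = (0, 0).
Solve U^T U · c = U^T v for the coefficients: c = (0, 0). The projection is proj_W(v) = U c.
Check: (v - proj_W(v)) · u_1 = 0  (should be 0).
Check: (v - proj_W(v)) · u_2 = 0  (should be 0).
Result: proj_W(v) = (0, 0, 0, 0).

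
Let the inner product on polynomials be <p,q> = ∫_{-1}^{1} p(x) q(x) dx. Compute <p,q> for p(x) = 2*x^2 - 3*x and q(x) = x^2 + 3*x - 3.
<p,q> = -46/5

Expand the product: p(x)·q(x) = 2*x^4 + 3*x^3 - 15*x^2 + 9*x.
∫_{-1}^{1} of each monomial x^k gives [2/(k+1) if k even, 0 if k odd]. Integrating term-by-term (or equivalently evaluating the antiderivative F(x) = 2*x^5/5 + 3*x^4/4 - 5*x^3 + 9*x^2/2 at the endpoints):
  F(1) − F(−1) = 13/20 − (197/20) = -46/5.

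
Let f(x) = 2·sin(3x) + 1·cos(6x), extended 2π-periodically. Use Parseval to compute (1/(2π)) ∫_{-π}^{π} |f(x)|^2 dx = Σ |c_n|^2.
Σ |c_n|^2 = 5/2

Expand |f|^2 and use orthogonality of {sin(nx), cos(mx)} on [-π, π]:
  ∫_{-π}^{π} sin(nx)^2 dx = π, ∫ cos(mx)^2 dx = π, and cross terms integrate to 0.
So ∫_{-π}^{π} f(x)^2 dx = 2^2 · π + 1^2 · π = (4 + 1)π.
Divide by 2π: (4 + 1)/2 = 5/2.
By Parseval, this equals Σ |c_n|^2.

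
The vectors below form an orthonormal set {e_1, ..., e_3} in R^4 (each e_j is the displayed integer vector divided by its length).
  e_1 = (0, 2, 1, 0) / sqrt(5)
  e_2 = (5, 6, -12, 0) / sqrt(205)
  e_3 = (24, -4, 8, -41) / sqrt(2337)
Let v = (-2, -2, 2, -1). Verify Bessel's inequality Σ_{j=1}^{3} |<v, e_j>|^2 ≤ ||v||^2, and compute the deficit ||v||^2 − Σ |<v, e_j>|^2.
Σ |<v, e_j>|^2 = 641/57; ||v||^2 = 13; deficit = 100/57

Write each e_j = u_j / sqrt(<u_j, u_j>) where u_j is the displayed integer vector. Then <v, e_j> = <v, u_j> / sqrt(<u_j, u_j>), so |<v, e_j>|^2 = <v, u_j>^2 / <u_j, u_j>.
Coefficients: <v, e_1> = -2/sqrt(5), <v, e_2> = -46/sqrt(205), <v, e_3> = 17/sqrt(2337).
Square and sum: Σ |<v, e_j>|^2 = 641/57.
Compute ||v||^2 = v·v = 13.
Deficit = 13 − 641/57 = 100/57 ≥ 0, confirming Bessel's inequality. (The deficit equals ||v − Σ <v,e_j> e_j||^2, the squared distance from v to span{e_j}.)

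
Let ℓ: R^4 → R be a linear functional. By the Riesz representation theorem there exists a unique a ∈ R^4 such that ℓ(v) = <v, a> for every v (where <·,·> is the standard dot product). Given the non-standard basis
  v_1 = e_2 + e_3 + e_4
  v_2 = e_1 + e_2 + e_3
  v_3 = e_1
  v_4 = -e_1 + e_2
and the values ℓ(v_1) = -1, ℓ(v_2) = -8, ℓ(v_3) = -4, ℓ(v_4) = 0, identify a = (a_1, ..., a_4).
a = (-4, -4, 0, 3)

Write a = (a_1, ..., a_4) in the standard basis. For each basis vector v_i, ℓ(v_i) = <v_i, a> is a linear equation in the a_j's. Collect the n equations into a matrix system V a = ℓ, where row i of V is v_i (expressed in the standard basis). Since V is invertible (lower-triangular with 1s on the diagonal, up to permutation), solve by back-substitution:
  V =
[[0, 1, 1, 1],
 [1, 1, 1, 0],
 [1, 0, 0, 0],
 [-1, 1, 0, 0]]
  V a = (-1, -8, -4, 0)
Solving gives a = (-4, -4, 0, 3).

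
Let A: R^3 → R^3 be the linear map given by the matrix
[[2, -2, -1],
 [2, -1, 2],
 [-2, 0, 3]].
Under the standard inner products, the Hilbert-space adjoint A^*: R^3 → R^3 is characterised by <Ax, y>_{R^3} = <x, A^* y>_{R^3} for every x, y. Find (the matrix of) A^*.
A^* = A^T =
[[2, 2, -2],
 [-2, -1, 0],
 [-1, 2, 3]]

For real matrices with standard dot products, the defining identity <Ax, y> = <x, A^* y> gives (Ax)^T y = x^T (A^*) y, i.e. x^T A^T y = x^T (A^*) y. Since this holds for all x, y, we must have A^* = A^T. Therefore
A^* =
[[2, 2, -2],
 [-2, -1, 0],
 [-1, 2, 3]].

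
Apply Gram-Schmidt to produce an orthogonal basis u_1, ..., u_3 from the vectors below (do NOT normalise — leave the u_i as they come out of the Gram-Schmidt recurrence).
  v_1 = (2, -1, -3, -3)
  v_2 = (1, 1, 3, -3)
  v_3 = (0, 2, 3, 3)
Orthogonal basis:
  u_1 = (2, -1, -3, -3)
  u_2 = (21/23, 24/23, 72/23, -66/23)
  u_3 = (82/51, 50/51, -1/17, 41/51)

Apply the Gram-Schmidt recurrence
  u_1 = v_1
  u_i = v_i − Σ_{j<i} ((v_i · u_j) / (u_j · u_j)) · u_j.

Step by step this gives:
  u_1 = (2, -1, -3, -3)
  u_2 = (21/23, 24/23, 72/23, -66/23)
  u_3 = (82/51, 50/51, -1/17, 41/51)

Orthogonality check:
  u_2 · u_1 = 0 (should be 0)
  u_3 · u_1 = 0 (should be 0)
  u_3 · u_2 = 0 (should be 0)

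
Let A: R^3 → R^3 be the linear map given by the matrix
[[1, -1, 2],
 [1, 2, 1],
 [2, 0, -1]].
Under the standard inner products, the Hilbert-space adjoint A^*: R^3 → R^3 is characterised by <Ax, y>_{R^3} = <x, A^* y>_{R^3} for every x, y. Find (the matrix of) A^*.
A^* = A^T =
[[1, 1, 2],
 [-1, 2, 0],
 [2, 1, -1]]

For real matrices with standard dot products, the defining identity <Ax, y> = <x, A^* y> gives (Ax)^T y = x^T (A^*) y, i.e. x^T A^T y = x^T (A^*) y. Since this holds for all x, y, we must have A^* = A^T. Therefore
A^* =
[[1, 1, 2],
 [-1, 2, 0],
 [2, 1, -1]].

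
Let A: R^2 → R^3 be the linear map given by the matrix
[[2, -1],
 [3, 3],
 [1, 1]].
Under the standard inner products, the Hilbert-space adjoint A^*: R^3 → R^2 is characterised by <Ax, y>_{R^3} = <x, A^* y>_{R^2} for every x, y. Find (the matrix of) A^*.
A^* = A^T =
[[2, 3, 1],
 [-1, 3, 1]]

For real matrices with standard dot products, the defining identity <Ax, y> = <x, A^* y> gives (Ax)^T y = x^T (A^*) y, i.e. x^T A^T y = x^T (A^*) y. Since this holds for all x, y, we must have A^* = A^T. Therefore
A^* =
[[2, 3, 1],
 [-1, 3, 1]].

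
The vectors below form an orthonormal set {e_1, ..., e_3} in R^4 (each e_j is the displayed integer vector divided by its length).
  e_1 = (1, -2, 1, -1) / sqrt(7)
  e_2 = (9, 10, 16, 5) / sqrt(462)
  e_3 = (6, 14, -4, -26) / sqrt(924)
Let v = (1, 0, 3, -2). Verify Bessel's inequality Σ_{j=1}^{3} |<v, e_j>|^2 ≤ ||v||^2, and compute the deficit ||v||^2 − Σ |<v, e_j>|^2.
Σ |<v, e_j>|^2 = 171/14; ||v||^2 = 14; deficit = 25/14

Write each e_j = u_j / sqrt(<u_j, u_j>) where u_j is the displayed integer vector. Then <v, e_j> = <v, u_j> / sqrt(<u_j, u_j>), so |<v, e_j>|^2 = <v, u_j>^2 / <u_j, u_j>.
Coefficients: <v, e_1> = 6/sqrt(7), <v, e_2> = 47/sqrt(462), <v, e_3> = 46/sqrt(924).
Square and sum: Σ |<v, e_j>|^2 = 171/14.
Compute ||v||^2 = v·v = 14.
Deficit = 14 − 171/14 = 25/14 ≥ 0, confirming Bessel's inequality. (The deficit equals ||v − Σ <v,e_j> e_j||^2, the squared distance from v to span{e_j}.)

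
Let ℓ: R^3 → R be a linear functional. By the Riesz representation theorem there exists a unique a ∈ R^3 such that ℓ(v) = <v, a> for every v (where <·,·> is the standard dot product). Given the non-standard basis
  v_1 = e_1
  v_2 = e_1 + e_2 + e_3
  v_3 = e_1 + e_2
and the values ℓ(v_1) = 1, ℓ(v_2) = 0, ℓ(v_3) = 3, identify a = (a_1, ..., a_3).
a = (1, 2, -3)

Write a = (a_1, ..., a_3) in the standard basis. For each basis vector v_i, ℓ(v_i) = <v_i, a> is a linear equation in the a_j's. Collect the n equations into a matrix system V a = ℓ, where row i of V is v_i (expressed in the standard basis). Since V is invertible (lower-triangular with 1s on the diagonal, up to permutation), solve by back-substitution:
  V =
[[1, 0, 0],
 [1, 1, 1],
 [1, 1, 0]]
  V a = (1, 0, 3)
Solving gives a = (1, 2, -3).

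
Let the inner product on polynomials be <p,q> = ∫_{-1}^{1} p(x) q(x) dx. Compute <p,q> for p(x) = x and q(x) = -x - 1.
<p,q> = -2/3

Expand the product: p(x)·q(x) = -x^2 - x.
∫_{-1}^{1} of each monomial x^k gives [2/(k+1) if k even, 0 if k odd]. Integrating term-by-term (or equivalently evaluating the antiderivative F(x) = -x^3/3 - x^2/2 at the endpoints):
  F(1) − F(−1) = -5/6 − (-1/6) = -2/3.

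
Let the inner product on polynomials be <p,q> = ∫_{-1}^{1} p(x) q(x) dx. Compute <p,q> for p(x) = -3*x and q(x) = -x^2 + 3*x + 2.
<p,q> = -6

Expand the product: p(x)·q(x) = 3*x^3 - 9*x^2 - 6*x.
∫_{-1}^{1} of each monomial x^k gives [2/(k+1) if k even, 0 if k odd]. Integrating term-by-term (or equivalently evaluating the antiderivative F(x) = 3*x^4/4 - 3*x^3 - 3*x^2 at the endpoints):
  F(1) − F(−1) = -21/4 − (3/4) = -6.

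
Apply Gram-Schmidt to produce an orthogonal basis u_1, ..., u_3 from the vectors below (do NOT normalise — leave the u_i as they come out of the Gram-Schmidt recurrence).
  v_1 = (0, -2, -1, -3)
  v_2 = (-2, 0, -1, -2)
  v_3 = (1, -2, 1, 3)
Orthogonal basis:
  u_1 = (0, -2, -1, -3)
  u_2 = (-2, 1, -1/2, -1/2)
  u_3 = (-13/11, -136/77, 2/77, 90/77)

Apply the Gram-Schmidt recurrence
  u_1 = v_1
  u_i = v_i − Σ_{j<i} ((v_i · u_j) / (u_j · u_j)) · u_j.

Step by step this gives:
  u_1 = (0, -2, -1, -3)
  u_2 = (-2, 1, -1/2, -1/2)
  u_3 = (-13/11, -136/77, 2/77, 90/77)

Orthogonality check:
  u_2 · u_1 = 0 (should be 0)
  u_3 · u_1 = 0 (should be 0)
  u_3 · u_2 = 0 (should be 0)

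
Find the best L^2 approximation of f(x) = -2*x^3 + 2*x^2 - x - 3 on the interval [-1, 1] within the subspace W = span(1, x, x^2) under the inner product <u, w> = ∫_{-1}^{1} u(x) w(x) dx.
g(x) = 2*x^2 - 11*x/5 - 3

The best approximation g ∈ W is the orthogonal projection of f onto W. Writing g = a_0 + a_1 x + a_2 x^2, the coefficients solve the normal equations G · a = b where
  G_{ij} = <φ_i, φ_j> and b_i = <f, φ_i>, with φ_0 = 1, φ_1 = x, φ_2 = x^2.
G =
  [2, 0, 2/3]
  [0, 2/3, 0]
  [2/3, 0, 2/5],
b = (-14/3, -22/15, -6/5).
Solving gives a_0 = -3, a_1 = -11/5, a_2 = 2, so
  g(x) = 2*x^2 - 11*x/5 - 3.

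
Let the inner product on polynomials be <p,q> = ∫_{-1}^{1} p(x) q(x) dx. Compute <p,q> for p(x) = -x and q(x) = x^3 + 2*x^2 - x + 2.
<p,q> = 4/15

Expand the product: p(x)·q(x) = -x^4 - 2*x^3 + x^2 - 2*x.
∫_{-1}^{1} of each monomial x^k gives [2/(k+1) if k even, 0 if k odd]. Integrating term-by-term (or equivalently evaluating the antiderivative F(x) = -x^5/5 - x^4/2 + x^3/3 - x^2 at the endpoints):
  F(1) − F(−1) = -41/30 − (-49/30) = 4/15.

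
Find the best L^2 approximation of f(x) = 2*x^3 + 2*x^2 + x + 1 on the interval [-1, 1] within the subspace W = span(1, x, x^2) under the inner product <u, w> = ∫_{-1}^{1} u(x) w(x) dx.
g(x) = 2*x^2 + 11*x/5 + 1

The best approximation g ∈ W is the orthogonal projection of f onto W. Writing g = a_0 + a_1 x + a_2 x^2, the coefficients solve the normal equations G · a = b where
  G_{ij} = <φ_i, φ_j> and b_i = <f, φ_i>, with φ_0 = 1, φ_1 = x, φ_2 = x^2.
G =
  [2, 0, 2/3]
  [0, 2/3, 0]
  [2/3, 0, 2/5],
b = (10/3, 22/15, 22/15).
Solving gives a_0 = 1, a_1 = 11/5, a_2 = 2, so
  g(x) = 2*x^2 + 11*x/5 + 1.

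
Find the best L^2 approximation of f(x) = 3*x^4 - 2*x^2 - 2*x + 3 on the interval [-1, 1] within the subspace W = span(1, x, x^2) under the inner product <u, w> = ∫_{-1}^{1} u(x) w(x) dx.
g(x) = 4*x^2/7 - 2*x + 96/35

The best approximation g ∈ W is the orthogonal projection of f onto W. Writing g = a_0 + a_1 x + a_2 x^2, the coefficients solve the normal equations G · a = b where
  G_{ij} = <φ_i, φ_j> and b_i = <f, φ_i>, with φ_0 = 1, φ_1 = x, φ_2 = x^2.
G =
  [2, 0, 2/3]
  [0, 2/3, 0]
  [2/3, 0, 2/5],
b = (88/15, -4/3, 72/35).
Solving gives a_0 = 96/35, a_1 = -2, a_2 = 4/7, so
  g(x) = 4*x^2/7 - 2*x + 96/35.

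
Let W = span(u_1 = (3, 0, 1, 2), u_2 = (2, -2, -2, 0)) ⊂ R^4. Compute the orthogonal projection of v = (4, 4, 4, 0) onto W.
proj_W(v) = (40/19, 44/19, 72/19, 56/19)

Set up U = [u_1 | ... | u_2] ∈ R^(4×2). The projector onto W = col(U) is P = U (U^T U)^(-1) U^T.
Compute U^T U =
  [14, 4]
  [4, 12],
and U^T v = (16, -8).
Solve U^T U · c = U^T v for the coefficients: c = (28/19, -22/19). The projection is proj_W(v) = U c.
Check: (v - proj_W(v)) · u_1 = 0  (should be 0).
Check: (v - proj_W(v)) · u_2 = 0  (should be 0).
Result: proj_W(v) = (40/19, 44/19, 72/19, 56/19).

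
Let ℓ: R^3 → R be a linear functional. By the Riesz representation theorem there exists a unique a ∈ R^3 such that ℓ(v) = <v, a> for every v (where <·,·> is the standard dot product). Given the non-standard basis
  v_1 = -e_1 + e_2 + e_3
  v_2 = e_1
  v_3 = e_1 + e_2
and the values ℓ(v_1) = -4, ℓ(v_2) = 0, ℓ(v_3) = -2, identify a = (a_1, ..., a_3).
a = (0, -2, -2)

Write a = (a_1, ..., a_3) in the standard basis. For each basis vector v_i, ℓ(v_i) = <v_i, a> is a linear equation in the a_j's. Collect the n equations into a matrix system V a = ℓ, where row i of V is v_i (expressed in the standard basis). Since V is invertible (lower-triangular with 1s on the diagonal, up to permutation), solve by back-substitution:
  V =
[[-1, 1, 1],
 [1, 0, 0],
 [1, 1, 0]]
  V a = (-4, 0, -2)
Solving gives a = (0, -2, -2).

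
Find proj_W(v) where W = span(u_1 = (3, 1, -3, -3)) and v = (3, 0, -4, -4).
proj_W(v) = (99/28, 33/28, -99/28, -99/28)

Set up U = [u_1 | ... | u_1] ∈ R^(4×1). The projector onto W = col(U) is P = U (U^T U)^(-1) U^T.
Compute U^T U =
  [28],
and U^T v = (33).
Solve U^T U · c = U^T v for the coefficients: c = (33/28). The projection is proj_W(v) = U c.
Check: (v - proj_W(v)) · u_1 = 0  (should be 0).
Result: proj_W(v) = (99/28, 33/28, -99/28, -99/28).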